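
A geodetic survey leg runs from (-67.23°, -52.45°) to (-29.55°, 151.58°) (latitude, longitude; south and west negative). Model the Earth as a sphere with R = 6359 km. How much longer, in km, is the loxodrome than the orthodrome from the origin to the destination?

2454 km

Great circle: cos σ = sin φ₁ sin φ₂ + cos φ₁ cos φ₂ cos Δλ,  σ = 1.4230 rad → d_gc = 9049.0 km
Rhumb line: Δψ = +1.0624, q = Δφ/Δψ = 0.6190, d_rh = R√(Δφ²+q²Δλ²) = 11502.6 km
Excess = 11502.6 − 9049.0 = 2453.6 ≈ 2454 km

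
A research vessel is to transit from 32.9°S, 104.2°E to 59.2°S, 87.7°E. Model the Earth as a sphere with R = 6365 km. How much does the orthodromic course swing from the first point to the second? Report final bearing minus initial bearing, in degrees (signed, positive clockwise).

At departure: θ₁ = atan2(sin Δλ cos φ₂, cos φ₁ sin φ₂ − sin φ₁ cos φ₂ cos Δλ) = 197.74°
At arrival: θ₂ = atan2(sin Δλ cos φ₁, −cos φ₂ sin φ₁ + sin φ₂ cos φ₁ cos Δλ) = 209.98°
Δθ = θ₂ − θ₁ = +12.2°

+12.2°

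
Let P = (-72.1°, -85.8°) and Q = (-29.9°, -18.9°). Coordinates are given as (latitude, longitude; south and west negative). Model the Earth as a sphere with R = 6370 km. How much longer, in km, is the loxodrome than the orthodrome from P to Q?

231 km

Great circle: cos σ = sin φ₁ sin φ₂ + cos φ₁ cos φ₂ cos Δλ,  σ = 0.9534 rad → d_gc = 6073.3 km
Rhumb line: Δψ = +1.3011, q = Δφ/Δψ = 0.5661, d_rh = R√(Δφ²+q²Δλ²) = 6303.9 km
Excess = 6303.9 − 6073.3 = 230.6 ≈ 231 km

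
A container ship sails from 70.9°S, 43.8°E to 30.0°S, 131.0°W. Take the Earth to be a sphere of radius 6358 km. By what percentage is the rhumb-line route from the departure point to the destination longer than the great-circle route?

38.1%

Great circle: σ = 1.3794 rad → d_gc = Rσ = 8770.0 km
Rhumb: Δφ = +0.7138, Δλ = -3.0508, Δψ = +1.2331, q = Δφ/Δψ = 0.5789 → d_rh = R√(Δφ²+q²Δλ²) = 12111.9 km
Excess = (12111.9 − 8770.0) / 8770.0 = 3341.9 / 8770.0 = 38.11% ≈ 38.1%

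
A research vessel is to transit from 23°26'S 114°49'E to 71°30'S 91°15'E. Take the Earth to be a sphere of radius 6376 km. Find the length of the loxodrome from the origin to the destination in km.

Δψ = ln[tan(π/4+φ₂/2)/tan(π/4+φ₁/2)] = -1.3940;  Δφ = -0.8389 rad,  Δλ = -0.4113 rad
q = Δφ/Δψ = 0.6018
d = R·√(Δφ² + q²Δλ²) = 6376·0.87468 = 5577 km

5577 km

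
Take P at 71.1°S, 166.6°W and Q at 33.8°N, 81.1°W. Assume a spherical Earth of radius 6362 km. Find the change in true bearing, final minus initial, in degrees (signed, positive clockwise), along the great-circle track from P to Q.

At departure: θ₁ = atan2(sin Δλ cos φ₂, cos φ₁ sin φ₂ − sin φ₁ cos φ₂ cos Δλ) = 73.72°
At arrival: θ₂ = atan2(sin Δλ cos φ₁, −cos φ₂ sin φ₁ + sin φ₂ cos φ₁ cos Δλ) = 21.97°
Δθ = θ₂ − θ₁ = -51.8°

-51.8°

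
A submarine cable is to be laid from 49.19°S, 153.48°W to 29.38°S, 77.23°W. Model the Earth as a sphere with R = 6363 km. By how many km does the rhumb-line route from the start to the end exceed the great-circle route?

226 km

Great circle: cos σ = sin φ₁ sin φ₂ + cos φ₁ cos φ₂ cos Δλ,  σ = 1.0395 rad → d_gc = 6614.1 km
Rhumb line: Δψ = +0.4520, q = Δφ/Δψ = 0.7649, d_rh = R√(Δφ²+q²Δλ²) = 6840.5 km
Excess = 6840.5 − 6614.1 = 226.4 ≈ 226 km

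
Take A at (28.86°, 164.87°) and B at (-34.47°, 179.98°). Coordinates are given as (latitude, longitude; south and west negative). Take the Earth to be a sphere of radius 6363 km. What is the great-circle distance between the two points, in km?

7210 km

cos σ = sin φ₁ sin φ₂ + cos φ₁ cos φ₂ cos Δλ
      = sin(28.86°)sin(-34.47°) + cos(28.86°)cos(-34.47°)cos(15.11°) = 0.4239
σ = 64.920° → d = Rσ = 6363·1.13306 = 7210 km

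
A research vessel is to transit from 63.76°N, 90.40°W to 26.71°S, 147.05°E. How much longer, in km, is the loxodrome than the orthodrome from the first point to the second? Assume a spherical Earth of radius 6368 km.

739 km

Great circle: cos σ = sin φ₁ sin φ₂ + cos φ₁ cos φ₂ cos Δλ,  σ = 2.2340 rad → d_gc = 14226.2 km
Rhumb line: Δψ = -1.9404, q = Δφ/Δψ = 0.8137, d_rh = R√(Δφ²+q²Δλ²) = 14964.9 km
Excess = 14964.9 − 14226.2 = 738.7 ≈ 739 km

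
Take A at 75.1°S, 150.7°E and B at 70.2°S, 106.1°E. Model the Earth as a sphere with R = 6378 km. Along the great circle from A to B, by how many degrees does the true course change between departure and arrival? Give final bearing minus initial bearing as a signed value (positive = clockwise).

+42.8°

Initial bearing θ₁ = atan2(sin Δλ cos φ₂, cos φ₁ sin φ₂ − sin φ₁ cos φ₂ cos Δλ) = 267.87°
Final bearing θ₂ = (initial bearing from the destination back to the start) + 180° = 310.66°
Δθ = θ₂ − θ₁ = +42.8°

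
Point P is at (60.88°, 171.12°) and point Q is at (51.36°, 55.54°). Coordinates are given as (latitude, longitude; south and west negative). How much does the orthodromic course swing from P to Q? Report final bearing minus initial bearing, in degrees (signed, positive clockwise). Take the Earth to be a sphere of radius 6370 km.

Initial bearing θ₁ = atan2(sin Δλ cos φ₂, cos φ₁ sin φ₂ − sin φ₁ cos φ₂ cos Δλ) = 317.55°
Final bearing θ₂ = (initial bearing from the destination back to the start) + 180° = 211.74°
Δθ = θ₂ − θ₁ = -105.8°

-105.8°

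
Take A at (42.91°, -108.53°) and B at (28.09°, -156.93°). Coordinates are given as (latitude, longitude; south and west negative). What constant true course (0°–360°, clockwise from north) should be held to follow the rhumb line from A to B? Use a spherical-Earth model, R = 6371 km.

249.3°

Meridional parts: M(φ₁)=+0.8307, M(φ₂)=+0.5112 → ΔM = -0.3195;  Δλ = -0.8447 rad
tan C = Δλ / ΔM = +2.6438 → C = 249.28°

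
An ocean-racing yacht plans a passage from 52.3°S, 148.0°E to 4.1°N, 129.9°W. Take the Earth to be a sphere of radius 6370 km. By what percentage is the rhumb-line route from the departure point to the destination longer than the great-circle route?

2.1%

Great circle: σ = 1.5435 rad → d_gc = Rσ = 9832.3 km
Rhumb: Δφ = +0.9844, Δλ = +1.4329, Δψ = +1.1463, q = Δφ/Δψ = 0.8587 → d_rh = R√(Δφ²+q²Δλ²) = 10037.6 km
Excess = (10037.6 − 9832.3) / 9832.3 = 205.3 / 9832.3 = 2.09% ≈ 2.1%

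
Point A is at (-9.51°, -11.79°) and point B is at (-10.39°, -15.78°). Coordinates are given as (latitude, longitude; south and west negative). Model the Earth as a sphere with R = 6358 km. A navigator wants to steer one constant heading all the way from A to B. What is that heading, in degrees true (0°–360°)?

Meridional parts: M(φ₁)=-0.1667, M(φ₂)=-0.1823 → ΔM = -0.0156;  Δλ = -0.0696 rad
tan C = Δλ / ΔM = +4.4658 → C = 257.38°

257.4°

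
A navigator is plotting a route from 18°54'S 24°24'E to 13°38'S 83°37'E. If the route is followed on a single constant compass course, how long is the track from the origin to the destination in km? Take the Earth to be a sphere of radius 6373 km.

6347 km

Rhumb course C = atan2(Δλ, Δψ) with Δψ = ln[tan(π/4+φ₂/2)/tan(π/4+φ₁/2)] = +0.0958, Δλ = +1.0335 → C = 84.70°
d = R·|Δφ| / |cos C| = 6373·0.09192 / 0.09229 = 6347 km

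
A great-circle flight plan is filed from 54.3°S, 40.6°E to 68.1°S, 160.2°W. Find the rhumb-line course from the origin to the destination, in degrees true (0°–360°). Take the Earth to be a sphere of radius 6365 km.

100.4°

Δψ = ln[tan(π/4+φ₂/2)/tan(π/4+φ₁/2)] = -0.5095
Δλ = +2.7786 rad (taken the short way round)
course = atan2(Δλ, Δψ) = 100.39°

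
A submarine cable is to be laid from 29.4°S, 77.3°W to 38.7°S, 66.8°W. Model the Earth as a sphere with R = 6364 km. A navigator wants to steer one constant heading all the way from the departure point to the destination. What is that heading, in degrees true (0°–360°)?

Δψ = ln[tan(π/4+φ₂/2)/tan(π/4+φ₁/2)] = -0.1963
Δλ = +0.1833 rad (taken the short way round)
course = atan2(Δλ, Δψ) = 136.97°

137.0°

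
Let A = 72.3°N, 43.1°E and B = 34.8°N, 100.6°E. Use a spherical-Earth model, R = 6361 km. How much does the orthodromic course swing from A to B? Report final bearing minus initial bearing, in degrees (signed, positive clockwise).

Initial bearing θ₁ = atan2(sin Δλ cos φ₂, cos φ₁ sin φ₂ − sin φ₁ cos φ₂ cos Δλ) = 109.61°
Final bearing θ₂ = (initial bearing from the destination back to the start) + 180° = 159.59°
Δθ = θ₂ − θ₁ = +50.0°

+50.0°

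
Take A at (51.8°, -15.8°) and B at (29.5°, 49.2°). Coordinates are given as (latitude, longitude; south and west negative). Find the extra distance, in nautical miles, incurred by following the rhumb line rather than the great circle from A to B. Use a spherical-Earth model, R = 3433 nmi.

Great circle: cos σ = sin φ₁ sin φ₂ + cos φ₁ cos φ₂ cos Δλ,  σ = 0.9091 rad → d_gc = 3121.0 nmi
Rhumb line: Δψ = -0.5212, q = Δφ/Δψ = 0.7467, d_rh = R√(Δφ²+q²Δλ²) = 3200.3 nmi
Excess = 3200.3 − 3121.0 = 79.3 ≈ 79 nmi

79 nmi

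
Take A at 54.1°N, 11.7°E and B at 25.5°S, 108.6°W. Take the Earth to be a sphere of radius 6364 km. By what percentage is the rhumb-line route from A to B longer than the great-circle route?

3.1%

Great circle: σ = 2.2341 rad → d_gc = Rσ = 14218.1 km
Rhumb: Δφ = -1.3893, Δλ = -2.0996, Δψ = -1.5877, q = Δφ/Δψ = 0.8750 → d_rh = R√(Δφ²+q²Δλ²) = 14658.8 km
Excess = (14658.8 − 14218.1) / 14218.1 = 440.7 / 14218.1 = 3.10% ≈ 3.1%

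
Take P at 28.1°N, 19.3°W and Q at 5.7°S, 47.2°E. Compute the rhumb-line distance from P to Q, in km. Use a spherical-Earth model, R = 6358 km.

Δψ = ln[tan(π/4+φ₂/2)/tan(π/4+φ₁/2)] = -0.6110;  Δφ = -0.5899 rad,  Δλ = +1.1606 rad
q = Δφ/Δψ = 0.9655
d = R·√(Δφ² + q²Δλ²) = 6358·1.26637 = 8052 km

8052 km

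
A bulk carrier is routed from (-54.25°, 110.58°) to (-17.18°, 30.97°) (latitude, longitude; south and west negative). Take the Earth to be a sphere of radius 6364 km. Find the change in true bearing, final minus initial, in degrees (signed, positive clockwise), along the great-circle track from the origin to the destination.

+54.3°

At departure: θ₁ = atan2(sin Δλ cos φ₂, cos φ₁ sin φ₂ − sin φ₁ cos φ₂ cos Δλ) = 268.00°
At arrival: θ₂ = atan2(sin Δλ cos φ₁, −cos φ₂ sin φ₁ + sin φ₂ cos φ₁ cos Δλ) = 322.33°
Δθ = θ₂ − θ₁ = +54.3°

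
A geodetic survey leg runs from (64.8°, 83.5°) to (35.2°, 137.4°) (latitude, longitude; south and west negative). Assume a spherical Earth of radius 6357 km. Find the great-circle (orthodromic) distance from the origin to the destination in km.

cos σ = sin φ₁ sin φ₂ + cos φ₁ cos φ₂ cos Δλ
      = sin(64.80°)sin(35.20°) + cos(64.80°)cos(35.20°)cos(53.90°) = 0.7266
σ = 43.401° → d = Rσ = 6357·0.75748 = 4815 km

4815 km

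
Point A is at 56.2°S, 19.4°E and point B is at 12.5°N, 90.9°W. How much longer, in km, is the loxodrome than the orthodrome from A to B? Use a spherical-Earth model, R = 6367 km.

510 km

Great circle: cos σ = sin φ₁ sin φ₂ + cos φ₁ cos φ₂ cos Δλ,  σ = 1.9480 rad → d_gc = 12402.6 km
Rhumb line: Δψ = +1.4112, q = Δφ/Δψ = 0.8496, d_rh = R√(Δφ²+q²Δλ²) = 12912.7 km
Excess = 12912.7 − 12402.6 = 510.1 ≈ 510 km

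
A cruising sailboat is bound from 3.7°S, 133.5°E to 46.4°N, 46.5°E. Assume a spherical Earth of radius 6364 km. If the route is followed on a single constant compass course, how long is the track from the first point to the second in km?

10255 km

Δψ = ln[tan(π/4+φ₂/2)/tan(π/4+φ₁/2)] = +0.9810;  Δφ = +0.8744 rad,  Δλ = -1.5184 rad
q = Δφ/Δψ = 0.8914
d = R·√(Δφ² + q²Δλ²) = 6364·1.61136 = 10255 km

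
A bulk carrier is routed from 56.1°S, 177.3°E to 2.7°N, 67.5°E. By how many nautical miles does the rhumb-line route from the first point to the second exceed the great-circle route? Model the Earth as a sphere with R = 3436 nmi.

Great circle: cos σ = sin φ₁ sin φ₂ + cos φ₁ cos φ₂ cos Δλ,  σ = 1.8006 rad → d_gc = 6187.0 nmi
Rhumb line: Δψ = +1.2353, q = Δφ/Δψ = 0.8308, d_rh = R√(Δφ²+q²Δλ²) = 6508.3 nmi
Excess = 6508.3 − 6187.0 = 321.3 ≈ 321 nmi

321 nmi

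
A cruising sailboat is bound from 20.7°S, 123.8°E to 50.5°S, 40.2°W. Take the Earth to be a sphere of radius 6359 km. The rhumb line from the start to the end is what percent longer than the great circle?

24.4%

Great circle: σ = 1.8747 rad → d_gc = Rσ = 11921.0 km
Rhumb: Δφ = -0.5201, Δλ = -2.8623, Δψ = -0.6549, q = Δφ/Δψ = 0.7942 → d_rh = R√(Δφ²+q²Δλ²) = 14828.4 km
Excess = (14828.4 − 11921.0) / 11921.0 = 2907.4 / 11921.0 = 24.39% ≈ 24.4%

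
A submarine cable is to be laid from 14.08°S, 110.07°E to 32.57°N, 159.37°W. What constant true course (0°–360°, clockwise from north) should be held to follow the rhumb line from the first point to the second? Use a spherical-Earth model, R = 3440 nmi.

61.7°

Meridional parts: M(φ₁)=-0.2483, M(φ₂)=+0.6018 → ΔM = +0.8501;  Δλ = +1.5806 rad
tan C = Δλ / ΔM = +1.8594 → C = 61.73°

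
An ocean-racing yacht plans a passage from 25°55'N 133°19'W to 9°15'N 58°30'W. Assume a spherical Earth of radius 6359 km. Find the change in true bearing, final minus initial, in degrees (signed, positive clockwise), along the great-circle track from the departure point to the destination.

+26.3°

At departure: θ₁ = atan2(sin Δλ cos φ₂, cos φ₁ sin φ₂ − sin φ₁ cos φ₂ cos Δλ) = 88.10°
At arrival: θ₂ = atan2(sin Δλ cos φ₁, −cos φ₂ sin φ₁ + sin φ₂ cos φ₁ cos Δλ) = 114.39°
Δθ = θ₂ − θ₁ = +26.3°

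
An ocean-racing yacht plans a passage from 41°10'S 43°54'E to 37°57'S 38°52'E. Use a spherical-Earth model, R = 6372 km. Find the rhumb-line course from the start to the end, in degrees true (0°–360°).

Meridional parts: M(φ₁)=-0.7897, M(φ₂)=-0.7169 → ΔM = +0.0728;  Δλ = -0.0878 rad
tan C = Δλ / ΔM = -1.2060 → C = 309.66°

309.7°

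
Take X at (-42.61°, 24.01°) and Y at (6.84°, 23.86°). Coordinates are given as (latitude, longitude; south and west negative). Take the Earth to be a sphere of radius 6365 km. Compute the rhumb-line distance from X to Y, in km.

Rhumb course C = atan2(Δλ, Δψ) with Δψ = ln[tan(π/4+φ₂/2)/tan(π/4+φ₁/2)] = +0.9432, Δλ = -0.0026 → C = 359.84°
d = R·|Δφ| / |cos C| = 6365·0.86307 / 1.00000 = 5493 km

5493 km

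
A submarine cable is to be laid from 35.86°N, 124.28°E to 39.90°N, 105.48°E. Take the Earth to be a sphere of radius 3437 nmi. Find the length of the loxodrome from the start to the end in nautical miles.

Δψ = ln[tan(π/4+φ₂/2)/tan(π/4+φ₁/2)] = +0.0894;  Δφ = +0.0705 rad,  Δλ = -0.3281 rad
q = Δφ/Δψ = 0.7889
d = R·√(Δφ² + q²Δλ²) = 3437·0.26830 = 922 nmi

922 nmi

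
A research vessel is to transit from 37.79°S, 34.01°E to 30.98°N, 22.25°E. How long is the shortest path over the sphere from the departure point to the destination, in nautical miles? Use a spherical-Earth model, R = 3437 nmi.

4178 nmi

Haversine: a = sin²(Δφ/2)+cos φ₁ cos φ₂ sin²(Δλ/2) = 0.32605;  σ = 2·atan2(√a,√(1−a))
σ = 69.642° → d = Rσ = 3437·1.21548 = 4178 nmi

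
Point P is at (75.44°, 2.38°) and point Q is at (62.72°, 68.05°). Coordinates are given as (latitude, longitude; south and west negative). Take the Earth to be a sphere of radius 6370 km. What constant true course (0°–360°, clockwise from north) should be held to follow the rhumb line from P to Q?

Δψ = ln[tan(π/4+φ₂/2)/tan(π/4+φ₁/2)] = -0.6416
Δλ = +1.1462 rad (taken the short way round)
course = atan2(Δλ, Δψ) = 119.24°

119.2°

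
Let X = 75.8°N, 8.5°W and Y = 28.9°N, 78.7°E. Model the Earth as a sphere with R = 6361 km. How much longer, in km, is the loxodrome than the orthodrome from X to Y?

470 km

Great circle: cos σ = sin φ₁ sin φ₂ + cos φ₁ cos φ₂ cos Δλ,  σ = 1.0713 rad → d_gc = 6814.4 km
Rhumb line: Δψ = -1.5557, q = Δφ/Δψ = 0.5262, d_rh = R√(Δφ²+q²Δλ²) = 7284.0 km
Excess = 7284.0 − 6814.4 = 469.6 ≈ 470 km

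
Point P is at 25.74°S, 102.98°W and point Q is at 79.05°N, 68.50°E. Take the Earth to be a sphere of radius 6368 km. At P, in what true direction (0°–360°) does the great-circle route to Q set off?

θ = atan2( sin Δλ·cos φ₂ ,  cos φ₁ sin φ₂ − sin φ₁ cos φ₂ cos Δλ )
  = atan2(+0.0281, +0.8028) = 2.01°

2.0°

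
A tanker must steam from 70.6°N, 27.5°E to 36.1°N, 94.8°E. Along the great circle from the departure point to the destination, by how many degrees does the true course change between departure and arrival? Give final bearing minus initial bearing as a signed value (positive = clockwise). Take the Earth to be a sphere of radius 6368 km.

Initial bearing θ₁ = atan2(sin Δλ cos φ₂, cos φ₁ sin φ₂ − sin φ₁ cos φ₂ cos Δλ) = 97.52°
Final bearing θ₂ = (initial bearing from the destination back to the start) + 180° = 155.95°
Δθ = θ₂ − θ₁ = +58.4°

+58.4°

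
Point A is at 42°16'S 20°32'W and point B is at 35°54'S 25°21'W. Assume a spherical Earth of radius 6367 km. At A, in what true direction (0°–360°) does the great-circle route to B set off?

328.0°

θ = atan2( sin Δλ·cos φ₂ ,  cos φ₁ sin φ₂ − sin φ₁ cos φ₂ cos Δλ )
  = atan2(-0.0680, +0.1090) = 328.03°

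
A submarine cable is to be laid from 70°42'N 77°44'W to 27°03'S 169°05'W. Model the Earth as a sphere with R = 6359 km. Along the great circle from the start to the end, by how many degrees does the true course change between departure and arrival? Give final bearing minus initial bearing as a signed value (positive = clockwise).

At departure: θ₁ = atan2(sin Δλ cos φ₂, cos φ₁ sin φ₂ − sin φ₁ cos φ₂ cos Δλ) = 261.66°
At arrival: θ₂ = atan2(sin Δλ cos φ₁, −cos φ₂ sin φ₁ + sin φ₂ cos φ₁ cos Δλ) = 201.54°
Δθ = θ₂ − θ₁ = -60.1°

-60.1°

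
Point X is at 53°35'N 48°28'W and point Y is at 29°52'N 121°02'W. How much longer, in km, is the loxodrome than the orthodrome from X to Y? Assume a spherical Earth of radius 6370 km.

211 km

Great circle: cos σ = sin φ₁ sin φ₂ + cos φ₁ cos φ₂ cos Δλ,  σ = 0.9825 rad → d_gc = 6258.31 km
Rhumb line: Δψ = -0.5652, q = Δφ/Δψ = 0.7323, d_rh = R√(Δφ²+q²Δλ²) = 6469.79 km
Excess = 6469.79 − 6258.31 = 211.48 ≈ 211 km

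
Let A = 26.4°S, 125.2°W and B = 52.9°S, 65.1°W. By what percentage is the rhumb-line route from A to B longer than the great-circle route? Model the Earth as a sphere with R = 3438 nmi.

Great circle: σ = 0.8970 rad → d_gc = Rσ = 3083.8 nmi
Rhumb: Δφ = -0.4625, Δλ = +1.0489, Δψ = -0.6139, q = Δφ/Δψ = 0.7533 → d_rh = R√(Δφ²+q²Δλ²) = 3147.9 nmi
Excess = (3147.9 − 3083.8) / 3083.8 = 64.1 / 3083.8 = 2.08% ≈ 2.1%

2.1%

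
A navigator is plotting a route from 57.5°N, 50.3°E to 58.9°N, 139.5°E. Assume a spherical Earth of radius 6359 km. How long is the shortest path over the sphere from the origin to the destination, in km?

4822 km

Haversine: a = sin²(Δφ/2)+cos φ₁ cos φ₂ sin²(Δλ/2) = 0.13698;  σ = 2·atan2(√a,√(1−a))
σ = 43.444° → d = Rσ = 6359·0.75825 = 4822 km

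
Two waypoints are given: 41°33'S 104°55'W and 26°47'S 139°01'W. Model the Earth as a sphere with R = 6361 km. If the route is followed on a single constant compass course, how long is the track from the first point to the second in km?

3521 km

Δψ = ln[tan(π/4+φ₂/2)/tan(π/4+φ₁/2)] = +0.3132;  Δφ = +0.2577 rad,  Δλ = -0.5952 rad
q = Δφ/Δψ = 0.8230
d = R·√(Δφ² + q²Δλ²) = 6361·0.55347 = 3521 km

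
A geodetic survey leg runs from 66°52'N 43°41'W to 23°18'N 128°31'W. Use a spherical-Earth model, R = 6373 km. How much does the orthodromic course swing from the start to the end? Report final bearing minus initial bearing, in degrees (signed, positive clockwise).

Initial bearing θ₁ = atan2(sin Δλ cos φ₂, cos φ₁ sin φ₂ − sin φ₁ cos φ₂ cos Δλ) = 274.96°
Final bearing θ₂ = (initial bearing from the destination back to the start) + 180° = 205.22°
Δθ = θ₂ − θ₁ = -69.7°

-69.7°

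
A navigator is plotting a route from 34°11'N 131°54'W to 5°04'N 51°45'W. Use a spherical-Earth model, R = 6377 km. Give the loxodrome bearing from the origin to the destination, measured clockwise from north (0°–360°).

111.4°

Meridional parts: M(φ₁)=+0.6355, M(φ₂)=+0.0885 → ΔM = -0.5470;  Δλ = +1.3989 rad
tan C = Δλ / ΔM = -2.5575 → C = 111.36°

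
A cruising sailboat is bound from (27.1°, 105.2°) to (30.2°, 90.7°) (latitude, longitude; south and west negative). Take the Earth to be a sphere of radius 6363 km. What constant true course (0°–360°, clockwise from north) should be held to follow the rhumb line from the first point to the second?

Meridional parts: M(φ₁)=+0.4917, M(φ₂)=+0.5533 → ΔM = +0.0617;  Δλ = -0.2531 rad
tan C = Δλ / ΔM = -4.1039 → C = 283.69°

283.7°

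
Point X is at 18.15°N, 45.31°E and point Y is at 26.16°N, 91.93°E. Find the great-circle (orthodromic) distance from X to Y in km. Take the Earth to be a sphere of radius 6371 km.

cos σ = sin φ₁ sin φ₂ + cos φ₁ cos φ₂ cos Δλ
      = sin(18.15°)sin(26.16°) + cos(18.15°)cos(26.16°)cos(46.62°) = 0.7231
σ = 43.685° → d = Rσ = 6371·0.76246 = 4858 km

4858 km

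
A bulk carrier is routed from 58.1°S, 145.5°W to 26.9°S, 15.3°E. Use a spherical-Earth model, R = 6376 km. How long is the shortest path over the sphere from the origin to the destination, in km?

cos σ = sin φ₁ sin φ₂ + cos φ₁ cos φ₂ cos Δλ
      = sin(-58.10°)sin(-26.90°) + cos(-58.10°)cos(-26.90°)cos(160.80°) = -0.0609
σ = 93.494° → d = Rσ = 6376·1.63178 = 10404 km

10404 km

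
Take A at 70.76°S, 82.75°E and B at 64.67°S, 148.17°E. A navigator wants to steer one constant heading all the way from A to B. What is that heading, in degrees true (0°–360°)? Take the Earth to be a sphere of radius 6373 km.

76.1°

Meridional parts: M(φ₁)=-1.7749, M(φ₂)=-1.4929 → ΔM = +0.2820;  Δλ = +1.1418 rad
tan C = Δλ / ΔM = +4.0487 → C = 76.13°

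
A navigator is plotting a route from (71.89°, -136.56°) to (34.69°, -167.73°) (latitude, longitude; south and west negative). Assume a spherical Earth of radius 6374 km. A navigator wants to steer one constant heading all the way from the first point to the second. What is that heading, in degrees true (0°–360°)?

204.6°

Δψ = ln[tan(π/4+φ₂/2)/tan(π/4+φ₁/2)] = -1.1903
Δλ = -0.5440 rad (taken the short way round)
course = atan2(Δλ, Δψ) = 204.56°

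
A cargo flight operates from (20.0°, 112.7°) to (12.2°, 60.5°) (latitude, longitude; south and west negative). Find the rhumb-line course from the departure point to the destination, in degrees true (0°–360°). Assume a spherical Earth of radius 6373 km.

261.2°

Δψ = ln[tan(π/4+φ₂/2)/tan(π/4+φ₁/2)] = -0.1418
Δλ = -0.9111 rad (taken the short way round)
course = atan2(Δλ, Δψ) = 261.15°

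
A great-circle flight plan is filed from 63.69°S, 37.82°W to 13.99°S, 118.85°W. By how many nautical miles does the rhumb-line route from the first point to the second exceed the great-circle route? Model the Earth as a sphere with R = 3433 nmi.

Great circle: cos σ = sin φ₁ sin φ₂ + cos φ₁ cos φ₂ cos Δλ,  σ = 1.2831 rad → d_gc = 4404.8 nmi
Rhumb line: Δψ = +1.2070, q = Δφ/Δψ = 0.7187, d_rh = R√(Δφ²+q²Δλ²) = 4587.2 nmi
Excess = 4587.2 − 4404.8 = 182.4 ≈ 182 nmi

182 nmi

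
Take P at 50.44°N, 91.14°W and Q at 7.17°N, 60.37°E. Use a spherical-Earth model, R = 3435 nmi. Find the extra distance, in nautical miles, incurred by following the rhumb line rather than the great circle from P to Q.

Great circle: cos σ = sin φ₁ sin φ₂ + cos φ₁ cos φ₂ cos Δλ,  σ = 2.0478 rad → d_gc = 7034.3 nmi
Rhumb line: Δψ = -0.8972, q = Δφ/Δψ = 0.8417, d_rh = R√(Δφ²+q²Δλ²) = 8073.7 nmi
Excess = 8073.7 − 7034.3 = 1039.4 ≈ 1039 nmi

1039 nmi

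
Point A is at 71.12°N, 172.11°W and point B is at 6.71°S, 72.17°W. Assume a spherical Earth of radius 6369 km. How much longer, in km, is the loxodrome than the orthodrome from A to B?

Great circle: cos σ = sin φ₁ sin φ₂ + cos φ₁ cos φ₂ cos Δλ,  σ = 1.7376 rad → d_gc = 11066.8 km
Rhumb line: Δψ = -1.9115, q = Δφ/Δψ = 0.7106, d_rh = R√(Δφ²+q²Δλ²) = 11712.1 km
Excess = 11712.1 − 11066.8 = 645.3 ≈ 645 km

645 km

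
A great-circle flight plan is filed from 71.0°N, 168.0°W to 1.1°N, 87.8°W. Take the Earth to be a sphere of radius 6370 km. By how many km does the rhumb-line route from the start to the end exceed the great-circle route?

Great circle: cos σ = sin φ₁ sin φ₂ + cos φ₁ cos φ₂ cos Δλ,  σ = 1.4972 rad → d_gc = 9537.0 km
Rhumb line: Δψ = -1.7685, q = Δφ/Δψ = 0.6898, d_rh = R√(Δφ²+q²Δλ²) = 9910.9 km
Excess = 9910.9 − 9537.0 = 373.9 ≈ 374 km

374 km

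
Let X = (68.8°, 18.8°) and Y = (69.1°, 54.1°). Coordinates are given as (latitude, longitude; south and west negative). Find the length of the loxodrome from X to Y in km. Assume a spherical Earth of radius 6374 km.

Δψ = ln[tan(π/4+φ₂/2)/tan(π/4+φ₁/2)] = +0.0146;  Δφ = +0.0052 rad,  Δλ = +0.6161 rad
q = Δφ/Δψ = 0.3592
d = R·√(Δφ² + q²Δλ²) = 6374·0.22135 = 1411 km

1411 km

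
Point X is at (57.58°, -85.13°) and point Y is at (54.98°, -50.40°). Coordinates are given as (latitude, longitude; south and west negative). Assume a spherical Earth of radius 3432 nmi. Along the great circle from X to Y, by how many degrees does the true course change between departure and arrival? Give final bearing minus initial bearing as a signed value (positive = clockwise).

Initial bearing θ₁ = atan2(sin Δλ cos φ₂, cos φ₁ sin φ₂ − sin φ₁ cos φ₂ cos Δλ) = 82.86°
Final bearing θ₂ = (initial bearing from the destination back to the start) + 180° = 112.03°
Δθ = θ₂ − θ₁ = +29.2°

+29.2°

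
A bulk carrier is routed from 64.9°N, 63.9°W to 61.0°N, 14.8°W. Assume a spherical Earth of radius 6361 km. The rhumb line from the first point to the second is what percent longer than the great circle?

Great circle: σ = 0.3853 rad → d_gc = Rσ = 2451.0 km
Rhumb: Δφ = -0.0681, Δλ = +0.8570, Δψ = -0.1499, q = Δφ/Δψ = 0.4540 → d_rh = R√(Δφ²+q²Δλ²) = 2512.4 km
Excess = (2512.4 − 2451.0) / 2451.0 = 61.4 / 2451.0 = 2.51% ≈ 2.5%

2.5%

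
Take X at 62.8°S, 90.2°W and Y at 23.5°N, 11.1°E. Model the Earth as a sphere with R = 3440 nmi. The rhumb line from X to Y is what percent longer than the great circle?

3.2%

Great circle: σ = 2.0228 rad → d_gc = Rσ = 6958.5 nmi
Rhumb: Δφ = +1.5062, Δλ = +1.7680, Δψ = +1.8413, q = Δφ/Δψ = 0.8180 → d_rh = R√(Δφ²+q²Δλ²) = 7183.3 nmi
Excess = (7183.3 − 6958.5) / 6958.5 = 224.8 / 6958.5 = 3.23% ≈ 3.2%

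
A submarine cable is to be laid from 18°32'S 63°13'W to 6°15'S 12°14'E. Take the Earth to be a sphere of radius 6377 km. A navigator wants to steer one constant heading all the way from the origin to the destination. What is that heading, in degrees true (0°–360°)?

Δψ = ln[tan(π/4+φ₂/2)/tan(π/4+φ₁/2)] = +0.2200
Δλ = +1.3169 rad (taken the short way round)
course = atan2(Δλ, Δψ) = 80.52°

80.5°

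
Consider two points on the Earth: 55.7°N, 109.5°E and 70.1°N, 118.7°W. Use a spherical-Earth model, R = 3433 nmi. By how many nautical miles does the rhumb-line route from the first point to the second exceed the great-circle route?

650 nmi

Great circle: cos σ = sin φ₁ sin φ₂ + cos φ₁ cos φ₂ cos Δλ,  σ = 0.8646 rad → d_gc = 2968.3 nmi
Rhumb line: Δψ = +0.5648, q = Δφ/Δψ = 0.4450, d_rh = R√(Δφ²+q²Δλ²) = 3618.4 nmi
Excess = 3618.4 − 2968.3 = 650.1 ≈ 650 nmi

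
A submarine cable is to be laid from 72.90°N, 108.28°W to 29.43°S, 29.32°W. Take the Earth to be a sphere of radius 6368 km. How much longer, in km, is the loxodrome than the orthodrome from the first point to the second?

Great circle: cos σ = sin φ₁ sin φ₂ + cos φ₁ cos φ₂ cos Δλ,  σ = 2.0049 rad → d_gc = 12767.2 km
Rhumb line: Δψ = -2.4327, q = Δφ/Δψ = 0.7342, d_rh = R√(Δφ²+q²Δλ²) = 13071.4 km
Excess = 13071.4 − 12767.2 = 304.2 ≈ 304 km

304 km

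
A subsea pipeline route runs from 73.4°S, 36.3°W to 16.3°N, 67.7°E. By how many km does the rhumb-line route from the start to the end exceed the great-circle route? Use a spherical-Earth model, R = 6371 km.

Great circle: cos σ = sin φ₁ sin φ₂ + cos φ₁ cos φ₂ cos Δλ,  σ = 1.9127 rad → d_gc = 12186.0 km
Rhumb line: Δψ = +2.2133, q = Δφ/Δψ = 0.7073, d_rh = R√(Δφ²+q²Δλ²) = 12899.3 km
Excess = 12899.3 − 12186.0 = 713.3 ≈ 713 km

713 km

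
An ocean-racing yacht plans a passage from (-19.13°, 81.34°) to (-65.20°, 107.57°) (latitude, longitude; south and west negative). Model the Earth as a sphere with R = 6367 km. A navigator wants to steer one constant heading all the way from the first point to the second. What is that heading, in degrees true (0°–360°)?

158.7°

Meridional parts: M(φ₁)=-0.3403, M(φ₂)=-1.5147 → ΔM = -1.1745;  Δλ = +0.4578 rad
tan C = Δλ / ΔM = -0.3898 → C = 158.70°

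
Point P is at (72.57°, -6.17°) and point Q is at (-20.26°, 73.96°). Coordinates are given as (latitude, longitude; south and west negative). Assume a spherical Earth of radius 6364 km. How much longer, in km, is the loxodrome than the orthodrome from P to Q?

Great circle: cos σ = sin φ₁ sin φ₂ + cos φ₁ cos φ₂ cos Δλ,  σ = 1.8569 rad → d_gc = 11817.3 km
Rhumb line: Δψ = -2.2366, q = Δφ/Δψ = 0.7244, d_rh = R√(Δφ²+q²Δλ²) = 12160.6 km
Excess = 12160.6 − 11817.3 = 343.3 ≈ 343 km

343 km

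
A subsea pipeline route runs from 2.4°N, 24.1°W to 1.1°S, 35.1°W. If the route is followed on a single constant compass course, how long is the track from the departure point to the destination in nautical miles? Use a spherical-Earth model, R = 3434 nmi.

692 nmi

Rhumb course C = atan2(Δλ, Δψ) with Δψ = ln[tan(π/4+φ₂/2)/tan(π/4+φ₁/2)] = -0.0611, Δλ = -0.1920 → C = 252.35°
d = R·|Δφ| / |cos C| = 3434·0.06109 / 0.30326 = 692 nmi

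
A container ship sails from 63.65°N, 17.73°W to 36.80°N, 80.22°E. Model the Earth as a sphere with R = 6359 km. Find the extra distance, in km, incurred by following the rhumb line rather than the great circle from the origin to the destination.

Great circle: cos σ = sin φ₁ sin φ₂ + cos φ₁ cos φ₂ cos Δλ,  σ = 1.0614 rad → d_gc = 6749.6 km
Rhumb line: Δψ = -0.7604, q = Δφ/Δψ = 0.6163, d_rh = R√(Δφ²+q²Δλ²) = 7332.2 km
Excess = 7332.2 − 6749.6 = 582.6 ≈ 583 km

583 km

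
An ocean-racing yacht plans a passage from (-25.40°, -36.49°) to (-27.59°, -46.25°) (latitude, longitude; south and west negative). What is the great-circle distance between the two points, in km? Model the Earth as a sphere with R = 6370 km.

1001 km

cos σ = sin φ₁ sin φ₂ + cos φ₁ cos φ₂ cos Δλ
      = sin(-25.40°)sin(-27.59°) + cos(-25.40°)cos(-27.59°)cos(-9.76°) = 0.9877
σ = 9.002° → d = Rσ = 6370·0.15712 = 1001 km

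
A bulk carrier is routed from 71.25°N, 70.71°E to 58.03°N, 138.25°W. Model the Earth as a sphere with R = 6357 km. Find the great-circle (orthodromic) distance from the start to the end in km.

5451 km

cos σ = sin φ₁ sin φ₂ + cos φ₁ cos φ₂ cos Δλ
      = sin(71.25°)sin(58.03°) + cos(71.25°)cos(58.03°)cos(151.04°) = 0.6544
σ = 49.126° → d = Rσ = 6357·0.85742 = 5451 km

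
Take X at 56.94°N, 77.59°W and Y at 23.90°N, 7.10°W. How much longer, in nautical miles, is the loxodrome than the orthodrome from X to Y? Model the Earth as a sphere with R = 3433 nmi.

110 nmi

Great circle: cos σ = sin φ₁ sin φ₂ + cos φ₁ cos φ₂ cos Δλ,  σ = 1.0401 rad → d_gc = 3570.7 nmi
Rhumb line: Δψ = -0.7850, q = Δφ/Δψ = 0.7346, d_rh = R√(Δφ²+q²Δλ²) = 3680.5 nmi
Excess = 3680.5 − 3570.7 = 109.8 ≈ 110 nmi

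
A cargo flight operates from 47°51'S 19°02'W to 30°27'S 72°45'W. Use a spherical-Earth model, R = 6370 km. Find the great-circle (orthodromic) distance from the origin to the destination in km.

4903 km

Haversine: a = sin²(Δφ/2)+cos φ₁ cos φ₂ sin²(Δλ/2) = 0.14096;  σ = 2·atan2(√a,√(1−a))
σ = 44.104° → d = Rσ = 6370·0.76976 = 4903 km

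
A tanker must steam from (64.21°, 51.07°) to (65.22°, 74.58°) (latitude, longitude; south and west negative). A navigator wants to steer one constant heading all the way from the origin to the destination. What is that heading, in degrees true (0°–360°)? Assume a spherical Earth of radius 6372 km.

Meridional parts: M(φ₁)=+1.4743, M(φ₂)=+1.5156 → ΔM = +0.0413;  Δλ = +0.4103 rad
tan C = Δλ / ΔM = +9.9409 → C = 84.26°

84.3°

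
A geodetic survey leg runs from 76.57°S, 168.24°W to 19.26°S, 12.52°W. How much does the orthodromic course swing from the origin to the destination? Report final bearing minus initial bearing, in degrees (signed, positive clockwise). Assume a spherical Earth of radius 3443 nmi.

-151.5°

At departure: θ₁ = atan2(sin Δλ cos φ₂, cos φ₁ sin φ₂ − sin φ₁ cos φ₂ cos Δλ) = 156.98°
At arrival: θ₂ = atan2(sin Δλ cos φ₁, −cos φ₂ sin φ₁ + sin φ₂ cos φ₁ cos Δλ) = 5.52°
Δθ = θ₂ − θ₁ = -151.5°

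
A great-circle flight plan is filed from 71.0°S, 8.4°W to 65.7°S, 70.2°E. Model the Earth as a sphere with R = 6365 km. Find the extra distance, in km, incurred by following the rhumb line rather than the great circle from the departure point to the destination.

Great circle: cos σ = sin φ₁ sin φ₂ + cos φ₁ cos φ₂ cos Δλ,  σ = 0.4773 rad → d_gc = 3038.1 km
Rhumb line: Δψ = +0.2520, q = Δφ/Δψ = 0.3671, d_rh = R√(Δφ²+q²Δλ²) = 3259.3 km
Excess = 3259.3 − 3038.1 = 221.2 ≈ 221 km

221 km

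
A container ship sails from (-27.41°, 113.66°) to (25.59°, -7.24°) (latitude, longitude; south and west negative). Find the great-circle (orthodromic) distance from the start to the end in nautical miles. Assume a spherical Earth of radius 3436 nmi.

cos σ = sin φ₁ sin φ₂ + cos φ₁ cos φ₂ cos Δλ
      = sin(-27.41°)sin(25.59°) + cos(-27.41°)cos(25.59°)cos(-120.90°) = -0.6100
σ = 127.590° → d = Rσ = 3436·2.22687 = 7652 nmi

7652 nmi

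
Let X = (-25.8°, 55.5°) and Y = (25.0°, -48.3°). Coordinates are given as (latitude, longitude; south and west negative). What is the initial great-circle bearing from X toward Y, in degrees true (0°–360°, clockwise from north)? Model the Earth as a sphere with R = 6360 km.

288.0°

θ = atan2( sin Δλ·cos φ₂ ,  cos φ₁ sin φ₂ − sin φ₁ cos φ₂ cos Δλ )
  = atan2(-0.8801, +0.2864) = 288.02°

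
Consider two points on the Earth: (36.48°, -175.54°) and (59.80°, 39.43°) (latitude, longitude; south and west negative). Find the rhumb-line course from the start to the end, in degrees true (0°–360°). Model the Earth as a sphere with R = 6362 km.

Meridional parts: M(φ₁)=+0.6847, M(φ₂)=+1.3100 → ΔM = +0.6253;  Δλ = -2.5313 rad
tan C = Δλ / ΔM = -4.0478 → C = 283.88°

283.9°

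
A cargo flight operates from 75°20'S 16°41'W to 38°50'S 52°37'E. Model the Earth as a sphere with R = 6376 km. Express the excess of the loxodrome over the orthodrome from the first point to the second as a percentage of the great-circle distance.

Great circle: σ = 0.8280 rad → d_gc = Rσ = 5279.4 km
Rhumb: Δφ = +0.6370, Δλ = +1.2095, Δψ = +1.3138, q = Δφ/Δψ = 0.4849 → d_rh = R√(Δφ²+q²Δλ²) = 5521.0 km
Excess = (5521.0 − 5279.4) / 5279.4 = 241.6 / 5279.4 = 4.58% ≈ 4.6%

4.6%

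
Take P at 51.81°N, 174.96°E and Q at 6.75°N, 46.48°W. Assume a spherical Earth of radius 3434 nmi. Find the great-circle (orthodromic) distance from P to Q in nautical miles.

6688 nmi

cos σ = sin φ₁ sin φ₂ + cos φ₁ cos φ₂ cos Δλ
      = sin(51.81°)sin(6.75°) + cos(51.81°)cos(6.75°)cos(138.56°) = -0.3679
σ = 111.586° → d = Rσ = 3434·1.94754 = 6688 nmi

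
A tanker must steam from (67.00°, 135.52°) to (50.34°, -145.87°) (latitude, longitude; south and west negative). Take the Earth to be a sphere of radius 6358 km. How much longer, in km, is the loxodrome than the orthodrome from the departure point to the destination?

283 km

Great circle: cos σ = sin φ₁ sin φ₂ + cos φ₁ cos φ₂ cos Δλ,  σ = 0.7107 rad → d_gc = 4518.7 km
Rhumb line: Δψ = -0.5724, q = Δφ/Δψ = 0.5080, d_rh = R√(Δφ²+q²Δλ²) = 4801.6 km
Excess = 4801.6 − 4518.7 = 282.9 ≈ 283 km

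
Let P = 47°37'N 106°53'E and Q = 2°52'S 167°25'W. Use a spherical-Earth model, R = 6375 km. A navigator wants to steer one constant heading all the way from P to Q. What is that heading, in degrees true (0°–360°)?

123.7°

Δψ = ln[tan(π/4+φ₂/2)/tan(π/4+φ₁/2)] = -0.9976
Δλ = +1.4957 rad (taken the short way round)
course = atan2(Δλ, Δψ) = 123.70°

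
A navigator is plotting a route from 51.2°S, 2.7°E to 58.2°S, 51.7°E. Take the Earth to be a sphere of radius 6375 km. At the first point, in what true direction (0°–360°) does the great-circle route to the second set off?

N = sin Δλ·cos φ₂ = +0.3977;  D = cos φ₁ sin φ₂ − sin φ₁ cos φ₂ cos Δλ = -0.2631
initial course = atan2(N, D) = 123.49°

123.5°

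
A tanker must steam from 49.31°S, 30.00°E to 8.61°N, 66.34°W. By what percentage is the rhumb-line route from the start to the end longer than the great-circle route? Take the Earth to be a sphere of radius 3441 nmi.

2.4%

Great circle: σ = 1.7566 rad → d_gc = Rσ = 6044.3 nmi
Rhumb: Δφ = +1.0109, Δλ = -1.6815, Δψ = +1.1429, q = Δφ/Δψ = 0.8845 → d_rh = R√(Δφ²+q²Δλ²) = 6187.8 nmi
Excess = (6187.8 − 6044.3) / 6044.3 = 143.5 / 6044.3 = 2.37% ≈ 2.4%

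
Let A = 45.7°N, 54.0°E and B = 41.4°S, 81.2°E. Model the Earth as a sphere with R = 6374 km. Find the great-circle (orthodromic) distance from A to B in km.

Haversine: a = sin²(Δφ/2)+cos φ₁ cos φ₂ sin²(Δλ/2) = 0.50367;  σ = 2·atan2(√a,√(1−a))
σ = 90.421° → d = Rσ = 6374·1.57814 = 10059 km

10059 km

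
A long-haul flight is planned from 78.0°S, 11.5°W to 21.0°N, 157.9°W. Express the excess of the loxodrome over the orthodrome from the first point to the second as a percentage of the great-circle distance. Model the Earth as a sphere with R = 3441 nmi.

Great circle: σ = 2.1086 rad → d_gc = Rσ = 7255.5 nmi
Rhumb: Δφ = +1.7279, Δλ = -2.5552, Δψ = +2.6278, q = Δφ/Δψ = 0.6575 → d_rh = R√(Δφ²+q²Δλ²) = 8293.0 nmi
Excess = (8293.0 − 7255.5) / 7255.5 = 1037.5 / 7255.5 = 14.30% ≈ 14.3%

14.3%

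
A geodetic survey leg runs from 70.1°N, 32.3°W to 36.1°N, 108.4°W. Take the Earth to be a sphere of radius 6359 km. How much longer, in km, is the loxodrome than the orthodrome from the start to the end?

Great circle: cos σ = sin φ₁ sin φ₂ + cos φ₁ cos φ₂ cos Δλ,  σ = 0.9019 rad → d_gc = 5735.5 km
Rhumb line: Δψ = -1.0641, q = Δφ/Δψ = 0.5577, d_rh = R√(Δφ²+q²Δλ²) = 6035.2 km
Excess = 6035.2 − 5735.5 = 299.7 ≈ 300 km

300 km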